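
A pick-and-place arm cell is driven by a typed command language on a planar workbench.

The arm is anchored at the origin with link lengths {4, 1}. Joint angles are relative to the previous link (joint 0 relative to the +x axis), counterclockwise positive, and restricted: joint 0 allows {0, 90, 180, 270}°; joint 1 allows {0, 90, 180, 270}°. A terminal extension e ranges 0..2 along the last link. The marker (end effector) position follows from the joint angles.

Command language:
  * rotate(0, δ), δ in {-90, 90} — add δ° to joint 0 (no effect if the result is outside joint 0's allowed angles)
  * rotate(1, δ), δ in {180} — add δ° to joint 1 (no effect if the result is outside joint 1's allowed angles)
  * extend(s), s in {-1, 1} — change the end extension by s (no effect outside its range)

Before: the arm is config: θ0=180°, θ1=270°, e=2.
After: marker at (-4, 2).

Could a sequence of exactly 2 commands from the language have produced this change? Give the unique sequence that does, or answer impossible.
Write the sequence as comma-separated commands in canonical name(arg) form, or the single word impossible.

key: order matters: swapping extend(1) and extend(-1) lands elsewhere
from: config: θ0=180°, θ1=270°, e=2
1. extend(1) → config: θ0=180°, θ1=270°, e=2
2. extend(-1) → config: θ0=180°, θ1=270°, e=1
no rival 2-sequence matches.

extend(1), extend(-1)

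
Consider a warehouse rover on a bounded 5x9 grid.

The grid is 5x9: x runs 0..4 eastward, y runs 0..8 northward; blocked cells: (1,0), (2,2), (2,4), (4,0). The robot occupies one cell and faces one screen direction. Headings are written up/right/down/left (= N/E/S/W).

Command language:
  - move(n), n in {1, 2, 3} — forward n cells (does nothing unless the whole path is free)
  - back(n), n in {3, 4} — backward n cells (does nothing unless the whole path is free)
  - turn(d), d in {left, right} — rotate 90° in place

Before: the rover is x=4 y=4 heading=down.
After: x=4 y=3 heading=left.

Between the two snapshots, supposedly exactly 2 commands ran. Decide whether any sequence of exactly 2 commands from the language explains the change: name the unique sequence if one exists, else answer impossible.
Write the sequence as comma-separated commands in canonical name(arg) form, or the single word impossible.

move(1), turn(right)

key: running turn(right) before move(1) would end elsewhere — order is forced
begin: x=4 y=4 heading=down
1. move(1) → x=4 y=3 heading=down
2. turn(right) → x=4 y=3 heading=left
uniquely the one of 49 2-step routes that fits.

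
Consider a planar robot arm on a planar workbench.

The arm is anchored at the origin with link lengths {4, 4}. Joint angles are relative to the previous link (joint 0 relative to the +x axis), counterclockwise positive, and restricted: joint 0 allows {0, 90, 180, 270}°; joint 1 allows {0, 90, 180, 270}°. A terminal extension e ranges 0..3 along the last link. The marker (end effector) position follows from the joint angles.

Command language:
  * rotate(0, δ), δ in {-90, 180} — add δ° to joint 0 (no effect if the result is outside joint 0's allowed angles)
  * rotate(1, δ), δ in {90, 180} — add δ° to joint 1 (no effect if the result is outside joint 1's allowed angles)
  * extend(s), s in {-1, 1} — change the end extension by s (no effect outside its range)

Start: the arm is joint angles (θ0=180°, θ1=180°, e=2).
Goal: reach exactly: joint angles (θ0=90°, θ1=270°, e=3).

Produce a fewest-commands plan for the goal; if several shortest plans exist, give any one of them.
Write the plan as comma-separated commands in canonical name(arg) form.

t0: joint angles (θ0=180°, θ1=180°, e=2)
step 1 (rotate(1, 90)): joint angles (θ0=180°, θ1=270°, e=2)
step 2 (rotate(0, -90)): joint angles (θ0=90°, θ1=270°, e=2)
step 3 (extend(1)): joint angles (θ0=90°, θ1=270°, e=3)
no 2-step plan works, so 3 is optimal.

rotate(1, 90), rotate(0, -90), extend(1)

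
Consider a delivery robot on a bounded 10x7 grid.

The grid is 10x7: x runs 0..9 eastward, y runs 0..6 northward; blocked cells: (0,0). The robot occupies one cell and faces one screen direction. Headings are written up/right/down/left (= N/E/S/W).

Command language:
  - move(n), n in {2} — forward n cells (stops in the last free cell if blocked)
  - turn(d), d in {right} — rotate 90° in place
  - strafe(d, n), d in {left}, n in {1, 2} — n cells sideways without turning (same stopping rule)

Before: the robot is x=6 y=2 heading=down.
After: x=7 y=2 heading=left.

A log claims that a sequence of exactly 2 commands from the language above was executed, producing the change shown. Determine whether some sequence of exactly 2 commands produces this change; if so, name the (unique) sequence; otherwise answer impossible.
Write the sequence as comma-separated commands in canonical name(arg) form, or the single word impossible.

key: running turn(right) before strafe(left, 1) would end elsewhere — order is forced
begin: x=6 y=2 heading=down
t=1 strafe(left, 1) ⇒ x=7 y=2 heading=down
t=2 turn(right) ⇒ x=7 y=2 heading=left
no rival 2-sequence matches.

strafe(left, 1), turn(right)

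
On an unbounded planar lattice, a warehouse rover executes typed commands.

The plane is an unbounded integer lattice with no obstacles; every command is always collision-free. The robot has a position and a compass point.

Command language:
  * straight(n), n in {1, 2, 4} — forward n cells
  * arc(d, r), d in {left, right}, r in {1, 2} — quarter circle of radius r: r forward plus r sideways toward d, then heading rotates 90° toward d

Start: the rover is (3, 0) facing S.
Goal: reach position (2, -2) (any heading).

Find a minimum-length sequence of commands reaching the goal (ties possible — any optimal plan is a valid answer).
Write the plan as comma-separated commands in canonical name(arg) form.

from: (3, 0) facing S
1. straight(1) → (3, -1) facing S
2. arc(right, 1) → (2, -2) facing W
shorter routes all fall short; 2 is best.

straight(1), arc(right, 1)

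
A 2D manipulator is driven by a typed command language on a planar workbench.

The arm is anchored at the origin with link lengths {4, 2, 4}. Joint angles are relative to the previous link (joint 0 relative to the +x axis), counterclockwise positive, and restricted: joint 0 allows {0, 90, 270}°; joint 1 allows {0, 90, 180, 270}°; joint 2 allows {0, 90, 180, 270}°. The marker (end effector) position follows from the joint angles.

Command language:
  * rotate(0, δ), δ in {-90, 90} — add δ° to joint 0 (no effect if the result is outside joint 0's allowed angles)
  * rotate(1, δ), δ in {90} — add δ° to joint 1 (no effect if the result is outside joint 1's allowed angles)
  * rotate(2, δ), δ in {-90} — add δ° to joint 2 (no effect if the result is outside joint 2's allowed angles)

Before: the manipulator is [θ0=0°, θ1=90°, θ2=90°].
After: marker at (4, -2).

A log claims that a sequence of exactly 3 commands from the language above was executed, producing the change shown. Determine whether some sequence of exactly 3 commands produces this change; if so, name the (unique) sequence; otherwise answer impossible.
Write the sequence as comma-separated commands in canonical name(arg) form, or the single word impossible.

rotate(2, -90), rotate(2, -90), rotate(2, -90)

initial: [θ0=0°, θ1=90°, θ2=90°]
[1] after rotate(2, -90): [θ0=0°, θ1=90°, θ2=0°]
[2] after rotate(2, -90): [θ0=0°, θ1=90°, θ2=270°]
[3] after rotate(2, -90): [θ0=0°, θ1=90°, θ2=180°]
no rival 3-sequence matches.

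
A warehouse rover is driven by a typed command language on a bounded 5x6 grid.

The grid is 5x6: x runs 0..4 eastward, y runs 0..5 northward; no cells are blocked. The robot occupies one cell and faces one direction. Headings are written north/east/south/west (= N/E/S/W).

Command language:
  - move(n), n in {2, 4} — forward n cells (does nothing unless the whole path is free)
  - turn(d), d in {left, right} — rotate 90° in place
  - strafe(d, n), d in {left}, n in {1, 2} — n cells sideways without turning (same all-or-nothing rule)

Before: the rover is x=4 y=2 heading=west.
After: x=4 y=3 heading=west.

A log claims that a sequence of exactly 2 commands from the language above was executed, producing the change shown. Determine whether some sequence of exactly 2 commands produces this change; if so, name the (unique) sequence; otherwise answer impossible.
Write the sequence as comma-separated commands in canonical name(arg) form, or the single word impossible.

impossible

all 36 sequences checked — none match.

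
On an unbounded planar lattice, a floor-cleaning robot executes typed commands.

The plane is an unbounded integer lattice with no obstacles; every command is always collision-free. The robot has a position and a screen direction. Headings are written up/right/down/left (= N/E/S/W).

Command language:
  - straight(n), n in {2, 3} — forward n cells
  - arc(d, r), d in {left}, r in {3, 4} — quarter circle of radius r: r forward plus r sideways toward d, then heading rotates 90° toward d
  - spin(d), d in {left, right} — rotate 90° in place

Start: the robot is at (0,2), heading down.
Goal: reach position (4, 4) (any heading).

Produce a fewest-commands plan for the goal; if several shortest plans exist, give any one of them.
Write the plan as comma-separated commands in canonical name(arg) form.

arc(left, 4), arc(left, 3), arc(left, 3)

start: at (0,2), heading down
step 1 (arc(left, 4)): at (4,-2), heading right
step 2 (arc(left, 3)): at (7,1), heading up
step 3 (arc(left, 3)): at (4,4), heading left
nothing shorter than 3 reaches the goal.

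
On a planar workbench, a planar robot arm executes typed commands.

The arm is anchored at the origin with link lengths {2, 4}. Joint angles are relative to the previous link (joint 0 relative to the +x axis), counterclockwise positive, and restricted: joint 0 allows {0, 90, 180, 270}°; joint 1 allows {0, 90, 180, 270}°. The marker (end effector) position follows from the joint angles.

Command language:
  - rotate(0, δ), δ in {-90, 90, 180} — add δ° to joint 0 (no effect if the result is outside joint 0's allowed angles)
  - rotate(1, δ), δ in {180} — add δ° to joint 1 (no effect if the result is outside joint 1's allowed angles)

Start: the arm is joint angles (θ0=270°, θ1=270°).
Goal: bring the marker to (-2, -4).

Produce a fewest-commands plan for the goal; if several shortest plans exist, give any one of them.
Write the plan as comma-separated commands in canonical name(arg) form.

rotate(0, -90), rotate(1, 180)

t0: joint angles (θ0=270°, θ1=270°)
1. rotate(0, -90) → joint angles (θ0=180°, θ1=270°)
2. rotate(1, 180) → joint angles (θ0=180°, θ1=90°)
nothing shorter than 2 reaches the goal.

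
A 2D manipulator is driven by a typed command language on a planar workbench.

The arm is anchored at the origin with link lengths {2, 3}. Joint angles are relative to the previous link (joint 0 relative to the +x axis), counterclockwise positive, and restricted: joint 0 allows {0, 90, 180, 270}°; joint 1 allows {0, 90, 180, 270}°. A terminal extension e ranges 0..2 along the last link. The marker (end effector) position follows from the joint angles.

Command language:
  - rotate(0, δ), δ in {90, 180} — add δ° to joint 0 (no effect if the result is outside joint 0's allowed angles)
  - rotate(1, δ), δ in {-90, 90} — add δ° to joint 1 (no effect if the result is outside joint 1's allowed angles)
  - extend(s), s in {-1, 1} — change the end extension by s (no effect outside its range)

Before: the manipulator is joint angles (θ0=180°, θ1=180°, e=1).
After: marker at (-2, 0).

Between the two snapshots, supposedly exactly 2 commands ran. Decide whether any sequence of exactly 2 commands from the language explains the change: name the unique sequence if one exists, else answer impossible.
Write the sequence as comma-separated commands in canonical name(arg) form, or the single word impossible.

rotate(0, 90), rotate(0, 90)

t0: joint angles (θ0=180°, θ1=180°, e=1)
[1] after rotate(0, 90): joint angles (θ0=270°, θ1=180°, e=1)
[2] after rotate(0, 90): joint angles (θ0=0°, θ1=180°, e=1)
no rival 2-sequence matches.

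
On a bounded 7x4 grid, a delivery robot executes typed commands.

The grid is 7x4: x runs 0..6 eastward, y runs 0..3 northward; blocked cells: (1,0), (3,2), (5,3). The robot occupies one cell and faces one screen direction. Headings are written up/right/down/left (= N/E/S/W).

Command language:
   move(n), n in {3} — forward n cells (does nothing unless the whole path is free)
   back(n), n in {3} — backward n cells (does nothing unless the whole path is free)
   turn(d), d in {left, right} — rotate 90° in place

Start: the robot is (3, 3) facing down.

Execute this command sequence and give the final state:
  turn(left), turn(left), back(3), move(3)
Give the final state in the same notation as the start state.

start: (3, 3) facing down
t=1 turn(left) ⇒ (3, 3) facing right
t=2 turn(left) ⇒ (3, 3) facing up
t=3 back(3) ⇒ (3, 3) facing up
t=4 move(3) ⇒ (3, 3) facing up

(3, 3) facing up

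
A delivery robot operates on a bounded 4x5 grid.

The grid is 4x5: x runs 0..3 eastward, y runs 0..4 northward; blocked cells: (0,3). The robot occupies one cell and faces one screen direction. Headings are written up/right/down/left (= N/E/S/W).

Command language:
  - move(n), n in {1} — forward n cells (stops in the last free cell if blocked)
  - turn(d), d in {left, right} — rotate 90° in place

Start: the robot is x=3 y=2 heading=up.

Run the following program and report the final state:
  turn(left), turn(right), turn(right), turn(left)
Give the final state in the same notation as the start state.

x=3 y=2 heading=up

from: x=3 y=2 heading=up
1. turn(left) → x=3 y=2 heading=left
2. turn(right) → x=3 y=2 heading=up
3. turn(right) → x=3 y=2 heading=right
4. turn(left) → x=3 y=2 heading=up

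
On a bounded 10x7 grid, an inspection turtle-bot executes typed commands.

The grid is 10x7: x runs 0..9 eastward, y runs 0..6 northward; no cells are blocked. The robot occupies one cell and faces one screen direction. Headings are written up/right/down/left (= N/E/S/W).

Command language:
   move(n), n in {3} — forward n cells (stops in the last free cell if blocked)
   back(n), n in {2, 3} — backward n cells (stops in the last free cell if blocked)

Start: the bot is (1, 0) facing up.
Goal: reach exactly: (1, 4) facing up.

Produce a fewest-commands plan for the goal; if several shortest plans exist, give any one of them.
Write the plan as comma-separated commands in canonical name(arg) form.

initial: (1, 0) facing up
[1] after move(3): (1, 3) facing up
[2] after move(3): (1, 6) facing up
[3] after back(2): (1, 4) facing up
shorter routes all fall short; 3 is best.

move(3), move(3), back(2)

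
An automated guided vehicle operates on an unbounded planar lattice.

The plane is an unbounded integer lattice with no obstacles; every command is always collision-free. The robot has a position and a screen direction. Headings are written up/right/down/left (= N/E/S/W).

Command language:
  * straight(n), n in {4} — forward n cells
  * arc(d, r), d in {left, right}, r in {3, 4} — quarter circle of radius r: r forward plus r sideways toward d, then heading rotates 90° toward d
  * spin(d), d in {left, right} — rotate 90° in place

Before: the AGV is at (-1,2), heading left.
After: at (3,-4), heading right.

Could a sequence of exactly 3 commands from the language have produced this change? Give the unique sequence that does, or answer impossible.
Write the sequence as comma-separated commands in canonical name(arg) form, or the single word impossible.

key: position moved to (3,-4) AND the heading swung to E — translation plus rotation needed
initial: at (-1,2), heading left
t=1 arc(left, 3) ⇒ at (-4,-1), heading down
t=2 arc(left, 3) ⇒ at (-1,-4), heading right
t=3 straight(4) ⇒ at (3,-4), heading right
all 343 alternatives checked — unique.

arc(left, 3), arc(left, 3), straight(4)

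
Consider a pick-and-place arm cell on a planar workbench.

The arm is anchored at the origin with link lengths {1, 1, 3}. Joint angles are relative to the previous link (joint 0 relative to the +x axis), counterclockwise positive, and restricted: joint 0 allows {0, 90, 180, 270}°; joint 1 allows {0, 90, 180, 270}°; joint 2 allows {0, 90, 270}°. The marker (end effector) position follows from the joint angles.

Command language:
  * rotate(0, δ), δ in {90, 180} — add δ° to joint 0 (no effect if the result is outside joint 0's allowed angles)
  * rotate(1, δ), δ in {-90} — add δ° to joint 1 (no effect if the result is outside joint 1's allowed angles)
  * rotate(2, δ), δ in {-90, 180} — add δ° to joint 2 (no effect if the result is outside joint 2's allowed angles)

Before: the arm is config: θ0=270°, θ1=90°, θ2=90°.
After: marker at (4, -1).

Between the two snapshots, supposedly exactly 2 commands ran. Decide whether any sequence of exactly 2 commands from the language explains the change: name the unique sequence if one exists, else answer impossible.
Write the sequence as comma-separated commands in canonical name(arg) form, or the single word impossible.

key: order matters: swapping rotate(2, -90) and rotate(2, 180) lands elsewhere
t0: config: θ0=270°, θ1=90°, θ2=90°
1. rotate(2, -90) → config: θ0=270°, θ1=90°, θ2=0°
2. rotate(2, 180) → config: θ0=270°, θ1=90°, θ2=0°
all 25 alternatives checked — unique.

rotate(2, -90), rotate(2, 180)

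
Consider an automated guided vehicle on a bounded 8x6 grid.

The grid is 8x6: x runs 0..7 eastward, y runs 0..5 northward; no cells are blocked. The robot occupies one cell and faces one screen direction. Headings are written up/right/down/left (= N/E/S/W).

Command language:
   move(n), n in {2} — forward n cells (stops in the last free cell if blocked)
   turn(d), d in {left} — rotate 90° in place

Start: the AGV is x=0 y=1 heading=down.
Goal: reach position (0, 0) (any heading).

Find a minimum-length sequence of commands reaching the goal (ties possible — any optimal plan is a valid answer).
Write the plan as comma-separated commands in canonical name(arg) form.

move(2)

t0: x=0 y=1 heading=down
1. move(2) → x=0 y=0 heading=down
shorter routes all fall short; 1 is best.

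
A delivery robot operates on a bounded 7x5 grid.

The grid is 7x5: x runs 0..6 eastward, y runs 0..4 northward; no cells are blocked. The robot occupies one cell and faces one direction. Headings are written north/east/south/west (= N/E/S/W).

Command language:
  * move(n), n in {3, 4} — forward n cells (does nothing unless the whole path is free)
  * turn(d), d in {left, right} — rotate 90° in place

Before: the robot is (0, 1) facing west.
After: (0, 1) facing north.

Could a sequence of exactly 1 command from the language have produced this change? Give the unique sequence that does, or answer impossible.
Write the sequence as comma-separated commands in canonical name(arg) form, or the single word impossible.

key: parked at (0,1) the whole time — nothing moves the robot
start: (0, 1) facing west
step 1 (turn(right)): (0, 1) facing north
no rival 1-sequence matches.

turn(right)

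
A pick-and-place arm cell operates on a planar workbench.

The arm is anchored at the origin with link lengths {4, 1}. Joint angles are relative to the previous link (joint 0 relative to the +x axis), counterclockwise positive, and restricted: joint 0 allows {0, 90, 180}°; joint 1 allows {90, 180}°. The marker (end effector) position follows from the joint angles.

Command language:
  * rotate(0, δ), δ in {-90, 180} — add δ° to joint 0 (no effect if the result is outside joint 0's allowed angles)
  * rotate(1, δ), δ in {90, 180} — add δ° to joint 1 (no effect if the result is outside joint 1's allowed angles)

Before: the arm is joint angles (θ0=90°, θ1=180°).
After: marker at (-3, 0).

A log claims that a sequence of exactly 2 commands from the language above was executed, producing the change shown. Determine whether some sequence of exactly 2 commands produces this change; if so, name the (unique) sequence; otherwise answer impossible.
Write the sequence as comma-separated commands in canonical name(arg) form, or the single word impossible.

rotate(0, -90), rotate(0, 180)

key: order matters: swapping rotate(0, -90) and rotate(0, 180) lands elsewhere
begin: joint angles (θ0=90°, θ1=180°)
[1] after rotate(0, -90): joint angles (θ0=0°, θ1=180°)
[2] after rotate(0, 180): joint angles (θ0=180°, θ1=180°)
all 16 alternatives checked — unique.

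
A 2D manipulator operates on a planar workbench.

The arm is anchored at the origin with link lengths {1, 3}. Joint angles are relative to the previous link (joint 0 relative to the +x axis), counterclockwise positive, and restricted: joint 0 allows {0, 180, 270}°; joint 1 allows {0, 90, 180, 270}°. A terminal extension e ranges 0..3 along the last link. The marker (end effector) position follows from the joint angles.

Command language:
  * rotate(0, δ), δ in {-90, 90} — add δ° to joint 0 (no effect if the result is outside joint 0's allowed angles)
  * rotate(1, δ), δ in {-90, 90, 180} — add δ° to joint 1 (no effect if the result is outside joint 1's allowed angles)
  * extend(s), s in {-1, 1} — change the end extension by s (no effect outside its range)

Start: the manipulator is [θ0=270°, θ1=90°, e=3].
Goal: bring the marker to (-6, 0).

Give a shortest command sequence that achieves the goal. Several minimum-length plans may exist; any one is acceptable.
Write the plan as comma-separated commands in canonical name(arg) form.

extend(-1), rotate(0, -90), rotate(1, -90)

start: [θ0=270°, θ1=90°, e=3]
[1] after extend(-1): [θ0=270°, θ1=90°, e=2]
[2] after rotate(0, -90): [θ0=180°, θ1=90°, e=2]
[3] after rotate(1, -90): [θ0=180°, θ1=0°, e=2]
nothing shorter than 3 reaches the goal.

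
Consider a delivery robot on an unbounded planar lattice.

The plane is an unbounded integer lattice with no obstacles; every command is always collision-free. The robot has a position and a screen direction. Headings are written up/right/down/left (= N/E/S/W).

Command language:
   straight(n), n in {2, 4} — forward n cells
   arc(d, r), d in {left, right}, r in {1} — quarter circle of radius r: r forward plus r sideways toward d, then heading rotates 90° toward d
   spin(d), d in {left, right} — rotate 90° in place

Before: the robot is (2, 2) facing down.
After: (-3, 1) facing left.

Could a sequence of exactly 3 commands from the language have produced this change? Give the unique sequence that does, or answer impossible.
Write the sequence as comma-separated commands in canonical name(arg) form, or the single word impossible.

arc(right, 1), straight(2), straight(2)

key: cell and facing (now W) both changed — the 3 commands mix motion and turning
begin: (2, 2) facing down
step 1 (arc(right, 1)): (1, 1) facing left
step 2 (straight(2)): (-1, 1) facing left
step 3 (straight(2)): (-3, 1) facing left
no rival 3-sequence matches.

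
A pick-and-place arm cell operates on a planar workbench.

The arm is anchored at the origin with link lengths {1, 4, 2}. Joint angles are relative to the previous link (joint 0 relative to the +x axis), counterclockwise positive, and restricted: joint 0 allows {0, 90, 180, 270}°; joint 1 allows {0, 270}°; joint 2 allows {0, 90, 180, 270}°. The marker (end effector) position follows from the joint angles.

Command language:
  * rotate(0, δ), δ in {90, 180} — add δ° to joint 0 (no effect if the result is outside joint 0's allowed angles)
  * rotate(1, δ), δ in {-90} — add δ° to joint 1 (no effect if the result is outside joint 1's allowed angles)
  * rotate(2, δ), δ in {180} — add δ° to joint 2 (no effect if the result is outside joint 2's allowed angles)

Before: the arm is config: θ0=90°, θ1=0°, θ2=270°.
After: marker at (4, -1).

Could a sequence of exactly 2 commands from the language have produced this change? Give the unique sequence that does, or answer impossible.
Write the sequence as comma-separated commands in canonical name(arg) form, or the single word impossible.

initial: config: θ0=90°, θ1=0°, θ2=270°
1. rotate(1, -90) → config: θ0=90°, θ1=270°, θ2=270°
2. rotate(1, -90) → config: θ0=90°, θ1=270°, θ2=270°
uniquely the one of 16 2-step routes that fits.

rotate(1, -90), rotate(1, -90)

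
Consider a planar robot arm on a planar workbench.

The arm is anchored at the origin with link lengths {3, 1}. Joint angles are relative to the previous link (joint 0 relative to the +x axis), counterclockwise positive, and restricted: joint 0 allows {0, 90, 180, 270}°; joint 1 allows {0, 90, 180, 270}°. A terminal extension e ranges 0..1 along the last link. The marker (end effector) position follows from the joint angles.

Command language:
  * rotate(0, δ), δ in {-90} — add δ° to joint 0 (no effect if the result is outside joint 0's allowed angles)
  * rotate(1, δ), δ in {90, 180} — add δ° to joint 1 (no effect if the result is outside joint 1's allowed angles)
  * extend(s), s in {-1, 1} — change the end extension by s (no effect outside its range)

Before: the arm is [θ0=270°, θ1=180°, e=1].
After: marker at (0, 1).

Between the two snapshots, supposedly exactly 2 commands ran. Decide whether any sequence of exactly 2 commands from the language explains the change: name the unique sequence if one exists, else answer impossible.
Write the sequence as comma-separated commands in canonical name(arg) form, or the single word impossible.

t0: [θ0=270°, θ1=180°, e=1]
[1] after rotate(0, -90): [θ0=180°, θ1=180°, e=1]
[2] after rotate(0, -90): [θ0=90°, θ1=180°, e=1]
uniquely the one of 25 2-step routes that fits.

rotate(0, -90), rotate(0, -90)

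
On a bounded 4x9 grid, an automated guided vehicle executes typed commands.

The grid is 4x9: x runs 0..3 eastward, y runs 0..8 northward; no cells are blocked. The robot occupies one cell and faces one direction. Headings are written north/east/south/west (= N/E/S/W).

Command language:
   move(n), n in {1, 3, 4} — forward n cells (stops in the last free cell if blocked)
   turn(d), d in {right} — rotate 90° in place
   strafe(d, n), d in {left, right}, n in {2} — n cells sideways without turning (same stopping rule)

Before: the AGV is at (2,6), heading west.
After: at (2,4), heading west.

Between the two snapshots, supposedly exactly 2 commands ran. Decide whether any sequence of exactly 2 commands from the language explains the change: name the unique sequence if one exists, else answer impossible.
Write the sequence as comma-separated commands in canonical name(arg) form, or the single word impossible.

impossible

checked all 2-command options: none fits.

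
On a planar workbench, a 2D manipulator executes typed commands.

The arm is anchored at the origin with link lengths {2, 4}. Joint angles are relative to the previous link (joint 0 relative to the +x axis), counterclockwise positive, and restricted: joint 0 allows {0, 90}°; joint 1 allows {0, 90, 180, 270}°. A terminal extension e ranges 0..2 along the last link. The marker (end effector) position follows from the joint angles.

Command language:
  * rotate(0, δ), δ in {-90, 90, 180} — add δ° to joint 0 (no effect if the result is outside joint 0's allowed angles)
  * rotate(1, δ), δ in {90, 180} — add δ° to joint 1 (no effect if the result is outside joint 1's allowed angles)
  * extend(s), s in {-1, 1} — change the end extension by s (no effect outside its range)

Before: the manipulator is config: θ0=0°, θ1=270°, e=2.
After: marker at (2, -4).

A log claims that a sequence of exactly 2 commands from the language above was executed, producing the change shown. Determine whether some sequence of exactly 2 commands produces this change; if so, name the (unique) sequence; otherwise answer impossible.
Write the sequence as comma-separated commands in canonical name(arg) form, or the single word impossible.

extend(-1), extend(-1)

begin: config: θ0=0°, θ1=270°, e=2
t=1 extend(-1) ⇒ config: θ0=0°, θ1=270°, e=1
t=2 extend(-1) ⇒ config: θ0=0°, θ1=270°, e=0
all 49 alternatives checked — unique.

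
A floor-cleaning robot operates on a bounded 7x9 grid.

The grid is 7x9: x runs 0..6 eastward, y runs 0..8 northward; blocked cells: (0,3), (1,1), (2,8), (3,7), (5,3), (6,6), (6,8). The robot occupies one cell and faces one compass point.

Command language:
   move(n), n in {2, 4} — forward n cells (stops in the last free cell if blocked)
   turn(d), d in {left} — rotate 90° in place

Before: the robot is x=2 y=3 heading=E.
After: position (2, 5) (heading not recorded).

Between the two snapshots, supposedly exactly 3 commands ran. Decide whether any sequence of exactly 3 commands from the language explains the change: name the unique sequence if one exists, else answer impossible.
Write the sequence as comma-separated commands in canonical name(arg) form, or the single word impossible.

start: x=2 y=3 heading=E
step 1 (turn(left)): x=2 y=3 heading=N
step 2 (move(2)): x=2 y=5 heading=N
step 3 (turn(left)): x=2 y=5 heading=W
all 27 alternatives checked — unique.

turn(left), move(2), turn(left)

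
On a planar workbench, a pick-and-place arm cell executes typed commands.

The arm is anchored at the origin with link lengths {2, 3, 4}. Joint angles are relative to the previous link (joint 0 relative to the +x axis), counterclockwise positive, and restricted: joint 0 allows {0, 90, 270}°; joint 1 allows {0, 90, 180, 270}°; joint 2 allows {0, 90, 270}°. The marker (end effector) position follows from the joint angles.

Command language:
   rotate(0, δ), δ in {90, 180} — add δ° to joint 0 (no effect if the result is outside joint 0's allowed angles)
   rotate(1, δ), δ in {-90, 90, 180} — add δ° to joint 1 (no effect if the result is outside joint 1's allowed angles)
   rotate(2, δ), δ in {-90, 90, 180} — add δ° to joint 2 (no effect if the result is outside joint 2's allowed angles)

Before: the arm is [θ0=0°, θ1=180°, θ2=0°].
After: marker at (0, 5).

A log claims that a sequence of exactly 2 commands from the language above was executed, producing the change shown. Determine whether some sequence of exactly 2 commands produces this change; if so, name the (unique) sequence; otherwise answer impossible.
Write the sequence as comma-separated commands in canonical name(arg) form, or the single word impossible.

rotate(0, 90), rotate(0, 180)

key: running rotate(0, 180) before rotate(0, 90) would end elsewhere — order is forced
t0: [θ0=0°, θ1=180°, θ2=0°]
t=1 rotate(0, 90) ⇒ [θ0=90°, θ1=180°, θ2=0°]
t=2 rotate(0, 180) ⇒ [θ0=270°, θ1=180°, θ2=0°]
uniquely the one of 64 2-step routes that fits.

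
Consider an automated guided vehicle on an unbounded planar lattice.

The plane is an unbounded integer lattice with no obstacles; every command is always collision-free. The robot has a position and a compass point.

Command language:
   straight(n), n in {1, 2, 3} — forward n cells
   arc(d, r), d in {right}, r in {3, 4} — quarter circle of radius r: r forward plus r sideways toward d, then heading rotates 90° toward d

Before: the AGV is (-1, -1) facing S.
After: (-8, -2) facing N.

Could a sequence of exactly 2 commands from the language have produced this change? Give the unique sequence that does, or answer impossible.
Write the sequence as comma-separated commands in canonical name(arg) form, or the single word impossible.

arc(right, 4), arc(right, 3)

key: running arc(right, 3) before arc(right, 4) would end elsewhere — order is forced
start: (-1, -1) facing S
[1] after arc(right, 4): (-5, -5) facing W
[2] after arc(right, 3): (-8, -2) facing N
no other 2-command option fits: unique.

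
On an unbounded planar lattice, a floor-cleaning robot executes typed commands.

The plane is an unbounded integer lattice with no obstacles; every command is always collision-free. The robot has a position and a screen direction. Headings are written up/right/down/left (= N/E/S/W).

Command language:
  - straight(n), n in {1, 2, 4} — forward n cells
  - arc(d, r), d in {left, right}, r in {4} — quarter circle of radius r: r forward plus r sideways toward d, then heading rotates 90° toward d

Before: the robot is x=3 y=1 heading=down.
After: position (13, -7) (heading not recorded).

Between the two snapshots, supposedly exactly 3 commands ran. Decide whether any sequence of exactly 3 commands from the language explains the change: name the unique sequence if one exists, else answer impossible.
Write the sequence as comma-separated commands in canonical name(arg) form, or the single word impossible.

arc(left, 4), straight(2), arc(right, 4)

key: order matters: swapping arc(left, 4) and arc(right, 4) lands elsewhere
t0: x=3 y=1 heading=down
t=1 arc(left, 4) ⇒ x=7 y=-3 heading=right
t=2 straight(2) ⇒ x=9 y=-3 heading=right
t=3 arc(right, 4) ⇒ x=13 y=-7 heading=down
no other 3-command option fits: unique.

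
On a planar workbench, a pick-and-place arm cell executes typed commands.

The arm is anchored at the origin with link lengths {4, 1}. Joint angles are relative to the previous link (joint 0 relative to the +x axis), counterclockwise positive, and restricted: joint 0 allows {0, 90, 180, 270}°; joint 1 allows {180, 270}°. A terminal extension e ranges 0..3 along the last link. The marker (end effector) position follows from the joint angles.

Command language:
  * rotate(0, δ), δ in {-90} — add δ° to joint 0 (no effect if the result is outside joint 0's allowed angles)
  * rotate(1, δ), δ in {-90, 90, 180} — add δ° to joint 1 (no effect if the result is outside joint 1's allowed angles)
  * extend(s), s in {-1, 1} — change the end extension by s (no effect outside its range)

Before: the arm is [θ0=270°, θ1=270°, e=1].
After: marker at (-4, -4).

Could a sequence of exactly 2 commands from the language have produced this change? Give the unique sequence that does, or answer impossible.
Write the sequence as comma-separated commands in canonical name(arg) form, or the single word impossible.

t0: [θ0=270°, θ1=270°, e=1]
t=1 extend(1) ⇒ [θ0=270°, θ1=270°, e=2]
t=2 extend(1) ⇒ [θ0=270°, θ1=270°, e=3]
no rival 2-sequence matches.

extend(1), extend(1)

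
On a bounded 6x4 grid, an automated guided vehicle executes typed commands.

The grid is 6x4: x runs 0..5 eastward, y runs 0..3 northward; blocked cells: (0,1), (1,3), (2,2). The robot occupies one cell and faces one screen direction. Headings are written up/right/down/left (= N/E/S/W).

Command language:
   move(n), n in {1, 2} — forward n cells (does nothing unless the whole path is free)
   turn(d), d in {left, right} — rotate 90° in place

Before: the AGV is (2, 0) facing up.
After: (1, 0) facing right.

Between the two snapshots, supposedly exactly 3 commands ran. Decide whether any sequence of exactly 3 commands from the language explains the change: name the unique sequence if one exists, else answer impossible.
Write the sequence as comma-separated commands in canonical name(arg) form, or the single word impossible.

no 3-step route produces this change.

impossible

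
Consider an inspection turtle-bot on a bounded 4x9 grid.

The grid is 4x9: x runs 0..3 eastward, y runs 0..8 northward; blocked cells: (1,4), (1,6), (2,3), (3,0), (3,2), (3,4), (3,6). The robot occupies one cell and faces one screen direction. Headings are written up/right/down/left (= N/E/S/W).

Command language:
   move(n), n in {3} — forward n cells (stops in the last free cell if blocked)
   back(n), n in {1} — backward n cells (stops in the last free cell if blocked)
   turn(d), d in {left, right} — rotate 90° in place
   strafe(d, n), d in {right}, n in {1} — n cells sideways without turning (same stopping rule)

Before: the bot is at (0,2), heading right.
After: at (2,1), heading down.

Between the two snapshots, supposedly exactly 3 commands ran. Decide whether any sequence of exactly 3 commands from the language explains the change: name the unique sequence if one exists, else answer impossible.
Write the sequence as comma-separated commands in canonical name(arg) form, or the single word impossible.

move(3), strafe(right, 1), turn(right)

key: running turn(right) before move(3) would end elsewhere — order is forced
begin: at (0,2), heading right
[1] after move(3): at (2,2), heading right
[2] after strafe(right, 1): at (2,1), heading right
[3] after turn(right): at (2,1), heading down
all 125 alternatives checked — unique.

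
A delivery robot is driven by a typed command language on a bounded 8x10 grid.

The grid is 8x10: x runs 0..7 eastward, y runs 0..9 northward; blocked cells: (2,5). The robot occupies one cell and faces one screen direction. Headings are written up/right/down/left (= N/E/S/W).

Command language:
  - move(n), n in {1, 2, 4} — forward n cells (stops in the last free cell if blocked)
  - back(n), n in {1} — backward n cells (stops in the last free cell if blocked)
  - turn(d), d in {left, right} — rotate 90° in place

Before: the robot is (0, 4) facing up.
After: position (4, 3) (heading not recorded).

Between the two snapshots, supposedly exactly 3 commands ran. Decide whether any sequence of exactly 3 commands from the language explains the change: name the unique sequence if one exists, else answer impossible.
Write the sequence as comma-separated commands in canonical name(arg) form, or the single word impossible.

key: order matters: swapping back(1) and move(4) lands elsewhere
from: (0, 4) facing up
step 1 (back(1)): (0, 3) facing up
step 2 (turn(right)): (0, 3) facing right
step 3 (move(4)): (4, 3) facing right
no other 3-command option fits: unique.

back(1), turn(right), move(4)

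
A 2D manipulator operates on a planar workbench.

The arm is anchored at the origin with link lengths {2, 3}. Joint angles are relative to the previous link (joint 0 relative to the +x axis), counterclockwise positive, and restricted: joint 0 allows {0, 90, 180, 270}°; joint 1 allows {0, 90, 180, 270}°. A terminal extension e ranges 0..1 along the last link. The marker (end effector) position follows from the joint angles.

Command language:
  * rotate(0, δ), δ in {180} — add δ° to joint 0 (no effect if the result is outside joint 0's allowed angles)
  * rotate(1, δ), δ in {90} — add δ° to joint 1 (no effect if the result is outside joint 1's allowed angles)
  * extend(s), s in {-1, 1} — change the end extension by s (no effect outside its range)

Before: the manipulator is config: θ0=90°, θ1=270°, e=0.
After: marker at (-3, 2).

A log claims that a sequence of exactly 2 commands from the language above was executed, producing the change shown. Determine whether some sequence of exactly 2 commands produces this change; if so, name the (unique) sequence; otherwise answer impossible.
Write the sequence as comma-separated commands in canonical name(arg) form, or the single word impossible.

rotate(1, 90), rotate(1, 90)

begin: config: θ0=90°, θ1=270°, e=0
1. rotate(1, 90) → config: θ0=90°, θ1=0°, e=0
2. rotate(1, 90) → config: θ0=90°, θ1=90°, e=0
all 16 alternatives checked — unique.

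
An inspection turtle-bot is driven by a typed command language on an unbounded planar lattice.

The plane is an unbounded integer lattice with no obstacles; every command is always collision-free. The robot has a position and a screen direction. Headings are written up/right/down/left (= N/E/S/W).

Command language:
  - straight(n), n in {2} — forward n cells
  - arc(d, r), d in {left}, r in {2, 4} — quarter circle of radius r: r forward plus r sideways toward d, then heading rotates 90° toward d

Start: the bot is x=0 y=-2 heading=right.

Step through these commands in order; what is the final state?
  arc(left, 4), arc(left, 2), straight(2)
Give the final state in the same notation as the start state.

x=0 y=4 heading=left

initial: x=0 y=-2 heading=right
[1] after arc(left, 4): x=4 y=2 heading=up
[2] after arc(left, 2): x=2 y=4 heading=left
[3] after straight(2): x=0 y=4 heading=left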